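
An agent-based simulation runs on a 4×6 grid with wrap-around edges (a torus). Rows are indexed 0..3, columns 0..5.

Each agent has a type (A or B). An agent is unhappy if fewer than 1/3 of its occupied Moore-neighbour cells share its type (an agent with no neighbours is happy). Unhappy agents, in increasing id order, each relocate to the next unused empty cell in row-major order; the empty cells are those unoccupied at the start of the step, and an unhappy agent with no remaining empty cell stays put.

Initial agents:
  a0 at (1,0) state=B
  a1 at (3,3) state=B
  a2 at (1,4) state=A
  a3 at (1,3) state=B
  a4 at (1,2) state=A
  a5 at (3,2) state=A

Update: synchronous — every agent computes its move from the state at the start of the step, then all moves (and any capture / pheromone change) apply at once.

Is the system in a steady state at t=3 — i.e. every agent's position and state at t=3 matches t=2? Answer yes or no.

yes

t=1: a0@(1,0):B a1@(0,0):B a2@(0,1):A a3@(0,2):B a4@(0,3):A a5@(0,4):A
t=2: a0@(1,0):B a1@(0,0):B a2@(0,5):A a3@(1,1):B a4@(0,3):A a5@(0,4):A
t=3: (unchanged — steady state)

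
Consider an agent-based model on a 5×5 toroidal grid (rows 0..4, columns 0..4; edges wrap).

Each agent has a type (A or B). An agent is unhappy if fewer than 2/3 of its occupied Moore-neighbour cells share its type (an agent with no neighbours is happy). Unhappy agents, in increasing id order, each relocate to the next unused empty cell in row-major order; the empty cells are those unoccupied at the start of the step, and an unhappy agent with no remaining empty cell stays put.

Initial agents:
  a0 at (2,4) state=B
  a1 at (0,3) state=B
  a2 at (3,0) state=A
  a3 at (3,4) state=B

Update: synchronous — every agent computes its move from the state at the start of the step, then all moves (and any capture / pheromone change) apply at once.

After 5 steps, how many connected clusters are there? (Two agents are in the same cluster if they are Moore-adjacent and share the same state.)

t=1: a0@(0,0):B a1@(0,3):B a2@(0,1):A a3@(0,2):B
t=2: a0@(0,4):B a1@(0,3):B a2@(1,0):A a3@(1,1):B
t=3: a0@(0,0):B a1@(0,3):B a2@(0,1):A a3@(0,2):B
t=4: a0@(0,4):B a1@(0,3):B a2@(1,0):A a3@(1,1):B
t=5: a0@(0,0):B a1@(0,3):B a2@(0,1):A a3@(0,2):B

3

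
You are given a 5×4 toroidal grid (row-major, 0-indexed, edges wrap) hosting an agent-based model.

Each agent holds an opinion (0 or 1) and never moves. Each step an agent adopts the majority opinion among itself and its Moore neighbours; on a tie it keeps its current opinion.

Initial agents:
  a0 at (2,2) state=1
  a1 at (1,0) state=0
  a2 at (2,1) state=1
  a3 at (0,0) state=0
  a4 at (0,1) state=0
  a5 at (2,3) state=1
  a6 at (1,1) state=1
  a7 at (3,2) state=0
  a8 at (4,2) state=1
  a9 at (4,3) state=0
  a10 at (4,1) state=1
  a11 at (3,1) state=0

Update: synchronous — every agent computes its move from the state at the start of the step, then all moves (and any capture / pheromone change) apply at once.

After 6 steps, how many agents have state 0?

t=1: a0@(2,2):1 a1@(1,0):0 a2@(2,1):1 a3@(0,0):0 a4@(0,1):0 a5@(2,3):1 a6@(1,1):1 a7@(3,2):1 a8@(4,2):0 a9@(4,3):0 a10@(4,1):0 a11@(3,1):1
t=2: (unchanged — steady state)

6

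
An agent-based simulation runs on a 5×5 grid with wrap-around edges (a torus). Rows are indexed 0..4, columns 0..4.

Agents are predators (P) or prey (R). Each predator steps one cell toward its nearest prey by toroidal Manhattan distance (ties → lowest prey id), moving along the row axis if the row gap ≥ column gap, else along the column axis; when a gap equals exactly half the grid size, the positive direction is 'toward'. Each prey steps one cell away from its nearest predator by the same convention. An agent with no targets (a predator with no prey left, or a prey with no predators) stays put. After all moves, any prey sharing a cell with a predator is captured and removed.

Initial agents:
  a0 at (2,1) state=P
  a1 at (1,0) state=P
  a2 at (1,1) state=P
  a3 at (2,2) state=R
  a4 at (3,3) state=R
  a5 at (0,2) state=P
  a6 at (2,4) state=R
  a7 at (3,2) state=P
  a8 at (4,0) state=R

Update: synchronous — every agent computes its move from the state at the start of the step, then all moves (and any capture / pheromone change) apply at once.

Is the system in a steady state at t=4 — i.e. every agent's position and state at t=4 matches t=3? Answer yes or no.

no

t=1: a0@(2,2):P a1@(2,0):P a2@(2,1):P a3@(2,3):R a4@(3,4):R a5@(1,2):P a6@(2,3):R a7@(2,2):P a8@(3,0):R
t=2: a0@(2,3):P a1@(3,0):P a2@(2,2):P a3@(2,4):R a4@(4,4):R a5@(2,2):P a6@(2,4):R a7@(2,3):P a8@(4,0):R
t=3: a0@(2,4):P a1@(4,0):P a2@(2,3):P a3@(2,0):R a4@(0,4):R a5@(2,3):P a6@(2,0):R a7@(2,4):P a8@(0,0):R
t=4: a0@(2,0):P a1@(0,0):P a2@(2,4):P a3@(2,1):R a4@(4,4):R a5@(2,4):P a6@(2,1):R a7@(2,0):P a8@(1,0):R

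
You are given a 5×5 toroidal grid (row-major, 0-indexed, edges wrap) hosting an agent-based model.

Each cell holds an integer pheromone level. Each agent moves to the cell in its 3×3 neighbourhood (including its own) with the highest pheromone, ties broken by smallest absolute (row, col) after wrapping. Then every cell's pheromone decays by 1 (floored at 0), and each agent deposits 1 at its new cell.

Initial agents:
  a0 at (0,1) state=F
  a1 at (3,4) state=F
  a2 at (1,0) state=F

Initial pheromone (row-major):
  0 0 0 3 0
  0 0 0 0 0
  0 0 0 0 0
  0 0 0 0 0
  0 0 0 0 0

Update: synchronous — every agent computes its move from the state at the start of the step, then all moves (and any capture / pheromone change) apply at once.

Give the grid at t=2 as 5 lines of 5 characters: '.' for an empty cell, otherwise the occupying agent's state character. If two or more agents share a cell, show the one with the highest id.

t=1: a0@(0,0) a1@(2,0) a2@(0,0) | pheromone: 2 0 0 2 0 / 0 0 0 0 0 / 1 0 0 0 0 / 0 0 0 0 0 / 0 0 0 0 0
t=2: a0@(0,0) a1@(2,0) a2@(0,0) | pheromone: 3 0 0 1 0 / 0 0 0 0 0 / 1 0 0 0 0 / 0 0 0 0 0 / 0 0 0 0 0

F....
.....
F....
.....
.....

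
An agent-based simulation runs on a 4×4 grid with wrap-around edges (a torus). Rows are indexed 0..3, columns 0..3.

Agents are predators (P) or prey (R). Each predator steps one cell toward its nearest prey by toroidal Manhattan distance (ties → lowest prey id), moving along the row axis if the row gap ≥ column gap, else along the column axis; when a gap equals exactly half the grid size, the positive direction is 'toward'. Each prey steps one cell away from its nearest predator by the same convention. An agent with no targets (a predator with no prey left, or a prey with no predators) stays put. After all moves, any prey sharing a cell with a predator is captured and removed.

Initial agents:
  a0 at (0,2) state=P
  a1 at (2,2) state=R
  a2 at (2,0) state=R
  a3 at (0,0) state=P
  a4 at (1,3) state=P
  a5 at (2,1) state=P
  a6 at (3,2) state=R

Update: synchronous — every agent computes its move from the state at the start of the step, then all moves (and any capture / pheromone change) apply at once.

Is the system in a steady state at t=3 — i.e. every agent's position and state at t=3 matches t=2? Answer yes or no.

yes

t=1: a0@(3,2):P a3@(1,0):P a4@(2,3):P a5@(2,2):P
t=2: (unchanged — steady state)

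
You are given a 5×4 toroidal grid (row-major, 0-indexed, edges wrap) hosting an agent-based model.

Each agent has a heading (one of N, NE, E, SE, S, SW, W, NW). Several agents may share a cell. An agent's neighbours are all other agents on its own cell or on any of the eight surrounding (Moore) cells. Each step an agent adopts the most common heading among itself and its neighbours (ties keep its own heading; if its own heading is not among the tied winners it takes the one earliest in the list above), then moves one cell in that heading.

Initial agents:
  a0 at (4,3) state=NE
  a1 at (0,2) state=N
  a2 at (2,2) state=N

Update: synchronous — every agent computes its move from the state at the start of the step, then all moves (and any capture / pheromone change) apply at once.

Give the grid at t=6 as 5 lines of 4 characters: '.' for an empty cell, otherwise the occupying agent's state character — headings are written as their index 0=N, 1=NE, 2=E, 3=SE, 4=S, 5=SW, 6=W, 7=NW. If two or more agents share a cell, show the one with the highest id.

t=1: a0@(3,0):NE a1@(4,2):N a2@(1,2):N
t=2: a0@(2,1):NE a1@(3,2):N a2@(0,2):N
t=3: a0@(1,2):NE a1@(2,2):N a2@(4,2):N
t=4: a0@(0,3):NE a1@(1,2):N a2@(3,2):N
t=5: a0@(4,0):NE a1@(0,2):N a2@(2,2):N
t=6: a0@(3,1):NE a1@(4,2):N a2@(1,2):N

....
..0.
....
.1..
..0.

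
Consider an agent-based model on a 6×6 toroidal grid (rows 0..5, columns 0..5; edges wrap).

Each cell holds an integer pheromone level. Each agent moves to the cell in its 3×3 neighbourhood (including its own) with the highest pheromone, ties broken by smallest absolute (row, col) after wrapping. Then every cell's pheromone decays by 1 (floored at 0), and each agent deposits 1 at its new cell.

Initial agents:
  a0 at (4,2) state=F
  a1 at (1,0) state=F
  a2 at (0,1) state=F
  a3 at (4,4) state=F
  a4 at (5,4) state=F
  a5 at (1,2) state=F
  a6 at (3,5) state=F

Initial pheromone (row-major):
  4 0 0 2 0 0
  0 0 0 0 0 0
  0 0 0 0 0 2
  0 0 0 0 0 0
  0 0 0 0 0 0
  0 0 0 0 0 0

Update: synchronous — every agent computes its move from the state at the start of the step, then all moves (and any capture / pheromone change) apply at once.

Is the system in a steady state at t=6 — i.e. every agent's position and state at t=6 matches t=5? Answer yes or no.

yes

t=1: a0@(3,1) a1@(0,0) a2@(0,0) a3@(3,3) a4@(0,3) a5@(0,3) a6@(2,5) | pheromone: 5 0 0 3 0 0 / 0 0 0 0 0 0 / 0 0 0 0 0 2 / 0 1 0 1 0 0 / 0 0 0 0 0 0 / 0 0 0 0 0 0
t=2: a0@(3,1) a1@(0,0) a2@(0,0) a3@(3,3) a4@(0,3) a5@(0,3) a6@(2,5) | pheromone: 6 0 0 4 0 0 / 0 0 0 0 0 0 / 0 0 0 0 0 2 / 0 1 0 1 0 0 / 0 0 0 0 0 0 / 0 0 0 0 0 0
t=3: a0@(3,1) a1@(0,0) a2@(0,0) a3@(3,3) a4@(0,3) a5@(0,3) a6@(2,5) | pheromone: 7 0 0 5 0 0 / 0 0 0 0 0 0 / 0 0 0 0 0 2 / 0 1 0 1 0 0 / 0 0 0 0 0 0 / 0 0 0 0 0 0
t=4: a0@(3,1) a1@(0,0) a2@(0,0) a3@(3,3) a4@(0,3) a5@(0,3) a6@(2,5) | pheromone: 8 0 0 6 0 0 / 0 0 0 0 0 0 / 0 0 0 0 0 2 / 0 1 0 1 0 0 / 0 0 0 0 0 0 / 0 0 0 0 0 0
t=5: a0@(3,1) a1@(0,0) a2@(0,0) a3@(3,3) a4@(0,3) a5@(0,3) a6@(2,5) | pheromone: 9 0 0 7 0 0 / 0 0 0 0 0 0 / 0 0 0 0 0 2 / 0 1 0 1 0 0 / 0 0 0 0 0 0 / 0 0 0 0 0 0
t=6: a0@(3,1) a1@(0,0) a2@(0,0) a3@(3,3) a4@(0,3) a5@(0,3) a6@(2,5) | pheromone: 10 0 0 8 0 0 / 0 0 0 0 0 0 / 0 0 0 0 0 2 / 0 1 0 1 0 0 / 0 0 0 0 0 0 / 0 0 0 0 0 0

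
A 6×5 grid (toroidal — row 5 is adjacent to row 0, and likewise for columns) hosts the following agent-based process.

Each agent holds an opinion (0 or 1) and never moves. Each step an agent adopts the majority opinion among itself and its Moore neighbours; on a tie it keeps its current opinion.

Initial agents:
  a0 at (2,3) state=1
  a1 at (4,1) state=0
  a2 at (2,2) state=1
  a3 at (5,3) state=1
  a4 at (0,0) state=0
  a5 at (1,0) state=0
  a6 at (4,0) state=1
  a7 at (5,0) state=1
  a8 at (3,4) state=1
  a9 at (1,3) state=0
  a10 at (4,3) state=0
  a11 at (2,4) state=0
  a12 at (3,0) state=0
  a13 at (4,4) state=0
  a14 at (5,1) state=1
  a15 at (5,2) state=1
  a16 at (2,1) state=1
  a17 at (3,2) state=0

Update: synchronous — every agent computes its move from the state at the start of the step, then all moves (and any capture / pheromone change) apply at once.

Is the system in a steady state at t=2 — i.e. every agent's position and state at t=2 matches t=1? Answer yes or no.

t=1: a0@(2,3):1 a1@(4,1):1 a2@(2,2):1 a3@(5,3):1 a4@(0,0):0 a5@(1,0):0 a6@(4,0):1 a7@(5,0):1 a8@(3,4):0 a9@(1,3):0 a10@(4,3):0 a11@(2,4):0 a12@(3,0):0 a13@(4,4):1 a14@(5,1):1 a15@(5,2):1 a16@(2,1):0 a17@(3,2):0
t=2: a0@(2,3):0 a1@(4,1):1 a2@(2,2):0 a3@(5,3):1 a4@(0,0):0 a5@(1,0):0 a6@(4,0):1 a7@(5,0):1 a8@(3,4):0 a9@(1,3):0 a10@(4,3):0 a11@(2,4):0 a12@(3,0):0 a13@(4,4):1 a14@(5,1):1 a15@(5,2):1 a16@(2,1):0 a17@(3,2):0

no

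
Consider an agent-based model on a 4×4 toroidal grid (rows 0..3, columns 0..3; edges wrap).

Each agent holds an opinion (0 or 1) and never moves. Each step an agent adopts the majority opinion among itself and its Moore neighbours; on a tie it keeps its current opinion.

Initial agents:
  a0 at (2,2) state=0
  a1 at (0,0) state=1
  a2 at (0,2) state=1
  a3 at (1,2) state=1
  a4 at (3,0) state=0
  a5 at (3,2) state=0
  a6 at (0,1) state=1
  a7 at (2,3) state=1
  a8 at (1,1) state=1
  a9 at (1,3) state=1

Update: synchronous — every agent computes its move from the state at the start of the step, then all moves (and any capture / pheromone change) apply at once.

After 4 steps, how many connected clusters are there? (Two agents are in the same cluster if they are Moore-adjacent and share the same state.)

t=1: a0@(2,2):1 a1@(0,0):1 a2@(0,2):1 a3@(1,2):1 a4@(3,0):1 a5@(3,2):1 a6@(0,1):1 a7@(2,3):1 a8@(1,1):1 a9@(1,3):1
t=2: (unchanged — steady state)

1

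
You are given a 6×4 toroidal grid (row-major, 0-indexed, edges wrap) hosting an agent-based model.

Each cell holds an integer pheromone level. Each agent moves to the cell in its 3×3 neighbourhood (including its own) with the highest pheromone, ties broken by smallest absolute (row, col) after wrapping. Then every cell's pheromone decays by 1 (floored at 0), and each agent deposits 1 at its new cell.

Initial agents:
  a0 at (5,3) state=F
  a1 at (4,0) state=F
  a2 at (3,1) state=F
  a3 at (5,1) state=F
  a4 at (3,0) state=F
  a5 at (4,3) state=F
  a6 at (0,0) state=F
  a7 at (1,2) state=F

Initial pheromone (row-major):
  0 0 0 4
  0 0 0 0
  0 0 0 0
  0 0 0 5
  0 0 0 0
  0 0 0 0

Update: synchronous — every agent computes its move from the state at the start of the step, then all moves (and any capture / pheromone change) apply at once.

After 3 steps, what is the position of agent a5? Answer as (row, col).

(3, 3)

t=1: a0@(0,3) a1@(3,3) a2@(2,0) a3@(0,0) a4@(3,3) a5@(3,3) a6@(0,3) a7@(0,3) | pheromone: 1 0 0 6 / 0 0 0 0 / 1 0 0 0 / 0 0 0 7 / 0 0 0 0 / 0 0 0 0
t=2: a0@(0,3) a1@(3,3) a2@(3,3) a3@(0,3) a4@(3,3) a5@(3,3) a6@(0,3) a7@(0,3) | pheromone: 0 0 0 9 / 0 0 0 0 / 0 0 0 0 / 0 0 0 10 / 0 0 0 0 / 0 0 0 0
t=3: a0@(0,3) a1@(3,3) a2@(3,3) a3@(0,3) a4@(3,3) a5@(3,3) a6@(0,3) a7@(0,3) | pheromone: 0 0 0 12 / 0 0 0 0 / 0 0 0 0 / 0 0 0 13 / 0 0 0 0 / 0 0 0 0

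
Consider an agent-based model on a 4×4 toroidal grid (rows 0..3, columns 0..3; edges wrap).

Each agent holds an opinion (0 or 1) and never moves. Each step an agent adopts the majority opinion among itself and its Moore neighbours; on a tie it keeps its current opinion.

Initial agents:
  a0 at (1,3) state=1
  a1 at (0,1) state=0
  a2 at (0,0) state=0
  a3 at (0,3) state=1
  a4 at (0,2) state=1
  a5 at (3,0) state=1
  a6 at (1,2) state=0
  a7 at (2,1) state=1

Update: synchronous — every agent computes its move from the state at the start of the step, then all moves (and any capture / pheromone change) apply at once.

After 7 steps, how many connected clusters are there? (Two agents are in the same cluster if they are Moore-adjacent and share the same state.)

1

t=1: a0@(1,3):1 a1@(0,1):0 a2@(0,0):1 a3@(0,3):1 a4@(0,2):1 a5@(3,0):1 a6@(1,2):1 a7@(2,1):1
t=2: a0@(1,3):1 a1@(0,1):1 a2@(0,0):1 a3@(0,3):1 a4@(0,2):1 a5@(3,0):1 a6@(1,2):1 a7@(2,1):1
t=3: (unchanged — steady state)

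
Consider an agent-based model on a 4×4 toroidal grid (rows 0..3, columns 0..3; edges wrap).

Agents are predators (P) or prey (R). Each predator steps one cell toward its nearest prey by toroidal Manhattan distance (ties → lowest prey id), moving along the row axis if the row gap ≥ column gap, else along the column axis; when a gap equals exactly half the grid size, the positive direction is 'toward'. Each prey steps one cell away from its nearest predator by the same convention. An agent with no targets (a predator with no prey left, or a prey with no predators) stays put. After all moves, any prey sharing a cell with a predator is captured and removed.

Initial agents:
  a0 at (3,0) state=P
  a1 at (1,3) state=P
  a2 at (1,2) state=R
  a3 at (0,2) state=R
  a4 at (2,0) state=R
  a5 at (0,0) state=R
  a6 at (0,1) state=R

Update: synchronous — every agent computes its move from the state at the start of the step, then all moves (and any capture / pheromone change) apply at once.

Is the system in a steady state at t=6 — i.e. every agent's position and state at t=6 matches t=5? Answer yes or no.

t=1: a0@(2,0):P a1@(1,2):P a2@(1,1):R a3@(3,2):R a4@(1,0):R a5@(1,0):R a6@(1,1):R
t=2: a0@(1,0):P a1@(1,1):P a3@(2,2):R a4@(0,0):R a5@(0,0):R
t=3: a0@(0,0):P a1@(2,1):P a3@(3,2):R a4@(3,0):R a5@(3,0):R
t=4: a0@(3,0):P a1@(3,1):P a3@(0,2):R a4@(2,0):R a5@(2,0):R
t=5: a0@(2,0):P a1@(0,1):P a3@(1,2):R a4@(1,0):R a5@(1,0):R
t=6: a0@(1,0):P a1@(1,1):P a3@(2,2):R a4@(0,0):R a5@(0,0):R

no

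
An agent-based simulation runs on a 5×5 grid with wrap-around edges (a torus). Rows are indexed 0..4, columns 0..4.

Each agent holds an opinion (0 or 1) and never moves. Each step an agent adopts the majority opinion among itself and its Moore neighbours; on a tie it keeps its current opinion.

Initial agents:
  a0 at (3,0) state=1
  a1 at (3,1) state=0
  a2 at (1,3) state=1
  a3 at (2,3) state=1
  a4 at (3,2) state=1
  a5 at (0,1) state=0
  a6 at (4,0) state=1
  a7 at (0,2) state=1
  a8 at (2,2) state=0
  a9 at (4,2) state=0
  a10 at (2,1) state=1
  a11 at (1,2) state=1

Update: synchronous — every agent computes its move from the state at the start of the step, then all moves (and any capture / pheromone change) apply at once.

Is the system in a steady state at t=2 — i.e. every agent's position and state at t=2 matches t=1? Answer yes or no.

no

t=1: a0@(3,0):1 a1@(3,1):1 a2@(1,3):1 a3@(2,3):1 a4@(3,2):1 a5@(0,1):1 a6@(4,0):1 a7@(0,2):1 a8@(2,2):1 a9@(4,2):0 a10@(2,1):1 a11@(1,2):1
t=2: a0@(3,0):1 a1@(3,1):1 a2@(1,3):1 a3@(2,3):1 a4@(3,2):1 a5@(0,1):1 a6@(4,0):1 a7@(0,2):1 a8@(2,2):1 a9@(4,2):1 a10@(2,1):1 a11@(1,2):1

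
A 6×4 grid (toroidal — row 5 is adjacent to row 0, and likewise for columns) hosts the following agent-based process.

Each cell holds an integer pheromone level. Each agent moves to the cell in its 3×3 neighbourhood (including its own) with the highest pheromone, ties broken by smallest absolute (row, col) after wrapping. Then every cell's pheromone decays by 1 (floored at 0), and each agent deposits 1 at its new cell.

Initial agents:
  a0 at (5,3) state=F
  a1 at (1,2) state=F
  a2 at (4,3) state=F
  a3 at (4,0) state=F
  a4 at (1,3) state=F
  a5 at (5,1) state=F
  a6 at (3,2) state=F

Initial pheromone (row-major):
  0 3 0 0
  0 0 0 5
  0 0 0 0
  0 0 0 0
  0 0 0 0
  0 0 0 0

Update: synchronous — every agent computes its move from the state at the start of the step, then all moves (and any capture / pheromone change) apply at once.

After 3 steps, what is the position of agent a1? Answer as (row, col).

(1, 3)

t=1: a0@(0,0) a1@(1,3) a2@(3,0) a3@(3,0) a4@(1,3) a5@(0,1) a6@(2,1) | pheromone: 1 3 0 0 / 0 0 0 6 / 0 1 0 0 / 2 0 0 0 / 0 0 0 0 / 0 0 0 0
t=2: a0@(1,3) a1@(1,3) a2@(3,0) a3@(3,0) a4@(1,3) a5@(0,1) a6@(3,0) | pheromone: 0 3 0 0 / 0 0 0 8 / 0 0 0 0 / 4 0 0 0 / 0 0 0 0 / 0 0 0 0
t=3: a0@(1,3) a1@(1,3) a2@(3,0) a3@(3,0) a4@(1,3) a5@(0,1) a6@(3,0) | pheromone: 0 3 0 0 / 0 0 0 10 / 0 0 0 0 / 6 0 0 0 / 0 0 0 0 / 0 0 0 0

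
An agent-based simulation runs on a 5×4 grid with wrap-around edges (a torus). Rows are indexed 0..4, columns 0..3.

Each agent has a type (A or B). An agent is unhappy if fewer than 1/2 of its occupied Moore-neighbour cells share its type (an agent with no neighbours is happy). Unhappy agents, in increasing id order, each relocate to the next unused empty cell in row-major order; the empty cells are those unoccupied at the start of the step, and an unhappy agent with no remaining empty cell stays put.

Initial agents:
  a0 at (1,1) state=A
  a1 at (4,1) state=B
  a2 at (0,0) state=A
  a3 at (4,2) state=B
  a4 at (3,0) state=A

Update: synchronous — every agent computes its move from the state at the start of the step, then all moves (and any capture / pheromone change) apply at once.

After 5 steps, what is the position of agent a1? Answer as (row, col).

(0, 2)

t=1: a0@(1,1):A a1@(0,1):B a2@(0,0):A a3@(4,2):B a4@(0,2):A
t=2: a0@(1,1):A a1@(0,3):B a2@(0,0):A a3@(4,2):B a4@(1,0):A
t=3: a0@(1,1):A a1@(0,1):B a2@(0,0):A a3@(4,2):B a4@(1,0):A
t=4: a0@(1,1):A a1@(0,2):B a2@(0,0):A a3@(4,2):B a4@(1,0):A
t=5: (unchanged — steady state)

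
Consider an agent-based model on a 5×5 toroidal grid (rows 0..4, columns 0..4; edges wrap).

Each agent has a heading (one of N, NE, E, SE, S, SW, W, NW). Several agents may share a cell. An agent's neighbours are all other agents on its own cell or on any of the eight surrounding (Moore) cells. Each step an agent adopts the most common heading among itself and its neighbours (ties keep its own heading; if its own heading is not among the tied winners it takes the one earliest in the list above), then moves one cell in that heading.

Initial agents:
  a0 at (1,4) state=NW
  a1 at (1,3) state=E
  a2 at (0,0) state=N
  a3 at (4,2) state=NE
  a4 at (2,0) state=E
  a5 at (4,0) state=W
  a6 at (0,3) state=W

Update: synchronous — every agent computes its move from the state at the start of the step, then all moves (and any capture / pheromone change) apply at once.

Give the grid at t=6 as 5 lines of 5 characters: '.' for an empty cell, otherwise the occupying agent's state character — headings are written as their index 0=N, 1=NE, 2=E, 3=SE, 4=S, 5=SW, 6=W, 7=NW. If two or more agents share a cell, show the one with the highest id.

22...
2...2
.2...
...1.
....6

t=1: a0@(1,0):E a1@(1,4):E a2@(4,0):N a3@(3,3):NE a4@(2,1):E a5@(4,4):W a6@(0,2):W
t=2: a0@(1,1):E a1@(1,0):E a2@(3,0):N a3@(2,4):NE a4@(2,2):E a5@(4,3):W a6@(0,1):W
t=3: a0@(1,2):E a1@(1,1):E a2@(2,0):N a3@(1,0):NE a4@(2,3):E a5@(4,2):W a6@(0,2):E
t=4: a0@(1,3):E a1@(1,2):E a2@(1,0):N a3@(0,1):NE a4@(2,4):E a5@(4,1):W a6@(0,3):E
t=5: a0@(1,4):E a1@(1,3):E a2@(0,0):N a3@(4,2):NE a4@(2,0):E a5@(4,0):W a6@(0,4):E
t=6: a0@(1,0):E a1@(1,4):E a2@(0,1):E a3@(3,3):NE a4@(2,1):E a5@(4,4):W a6@(0,0):E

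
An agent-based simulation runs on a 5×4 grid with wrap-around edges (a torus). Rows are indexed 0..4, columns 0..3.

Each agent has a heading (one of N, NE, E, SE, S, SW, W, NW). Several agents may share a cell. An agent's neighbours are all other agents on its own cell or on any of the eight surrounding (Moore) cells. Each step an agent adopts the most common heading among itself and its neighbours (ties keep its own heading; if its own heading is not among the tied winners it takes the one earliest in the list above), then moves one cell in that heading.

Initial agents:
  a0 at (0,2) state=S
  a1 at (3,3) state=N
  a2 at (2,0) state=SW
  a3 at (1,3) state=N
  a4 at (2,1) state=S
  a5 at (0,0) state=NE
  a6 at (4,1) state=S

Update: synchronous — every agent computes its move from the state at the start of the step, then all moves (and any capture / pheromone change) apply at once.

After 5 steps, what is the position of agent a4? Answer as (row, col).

(2, 1)

t=1: a0@(1,2):S a1@(2,3):N a2@(1,0):N a3@(0,3):N a4@(3,1):S a5@(4,1):NE a6@(0,1):S
t=2: a0@(2,2):S a1@(1,3):N a2@(0,0):N a3@(4,3):N a4@(4,1):S a5@(0,1):S a6@(1,1):S
t=3: a0@(3,2):S a1@(0,3):N a2@(4,0):N a3@(3,3):N a4@(0,1):S a5@(1,1):S a6@(2,1):S
t=4: a0@(4,2):S a1@(4,3):N a2@(3,0):N a3@(2,3):N a4@(1,1):S a5@(2,1):S a6@(3,1):S
t=5: a0@(0,2):S a1@(3,3):N a2@(2,0):N a3@(1,3):N a4@(2,1):S a5@(3,1):S a6@(4,1):S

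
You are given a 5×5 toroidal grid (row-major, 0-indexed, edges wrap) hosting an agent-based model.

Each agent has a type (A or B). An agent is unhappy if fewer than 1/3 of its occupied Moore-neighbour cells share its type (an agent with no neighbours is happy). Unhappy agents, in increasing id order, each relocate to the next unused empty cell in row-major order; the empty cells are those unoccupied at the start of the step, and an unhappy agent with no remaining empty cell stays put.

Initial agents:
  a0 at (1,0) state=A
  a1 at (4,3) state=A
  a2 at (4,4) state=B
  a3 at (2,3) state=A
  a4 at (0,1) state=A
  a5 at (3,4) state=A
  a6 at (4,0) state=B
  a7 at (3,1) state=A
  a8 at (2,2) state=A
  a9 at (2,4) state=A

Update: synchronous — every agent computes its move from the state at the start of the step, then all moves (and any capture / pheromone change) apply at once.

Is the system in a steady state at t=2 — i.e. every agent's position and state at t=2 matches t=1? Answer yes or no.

yes

t=1: a0@(1,0):A a1@(4,3):A a2@(4,4):B a3@(2,3):A a4@(0,1):A a5@(3,4):A a6@(0,0):B a7@(3,1):A a8@(2,2):A a9@(2,4):A
t=2: (unchanged — steady state)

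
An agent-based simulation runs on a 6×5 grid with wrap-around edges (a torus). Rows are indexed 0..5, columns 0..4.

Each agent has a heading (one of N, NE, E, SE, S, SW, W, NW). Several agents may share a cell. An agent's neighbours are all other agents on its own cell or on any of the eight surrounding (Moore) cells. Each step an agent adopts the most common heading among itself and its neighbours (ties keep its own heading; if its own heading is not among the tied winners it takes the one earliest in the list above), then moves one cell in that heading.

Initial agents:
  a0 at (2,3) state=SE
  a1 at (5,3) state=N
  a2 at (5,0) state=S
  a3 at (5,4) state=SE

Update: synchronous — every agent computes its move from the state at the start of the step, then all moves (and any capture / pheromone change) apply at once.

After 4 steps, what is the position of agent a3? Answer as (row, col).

(3, 3)

t=1: a0@(3,4):SE a1@(4,3):N a2@(0,0):S a3@(0,0):SE
t=2: a0@(4,0):SE a1@(3,3):N a2@(1,0):S a3@(1,1):SE
t=3: a0@(5,1):SE a1@(2,3):N a2@(2,0):S a3@(2,2):SE
t=4: a0@(0,2):SE a1@(1,3):N a2@(3,0):S a3@(3,3):SE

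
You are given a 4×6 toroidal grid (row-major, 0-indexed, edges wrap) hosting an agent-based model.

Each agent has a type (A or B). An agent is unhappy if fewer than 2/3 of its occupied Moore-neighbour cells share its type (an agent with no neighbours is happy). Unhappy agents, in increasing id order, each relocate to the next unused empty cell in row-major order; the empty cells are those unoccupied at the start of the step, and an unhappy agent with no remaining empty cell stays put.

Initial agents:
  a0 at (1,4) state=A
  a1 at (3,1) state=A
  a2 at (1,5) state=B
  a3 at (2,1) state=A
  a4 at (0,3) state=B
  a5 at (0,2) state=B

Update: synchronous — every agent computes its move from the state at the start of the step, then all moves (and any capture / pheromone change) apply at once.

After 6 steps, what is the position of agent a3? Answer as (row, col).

(1, 2)

t=1: a0@(0,0):A a1@(0,1):A a2@(0,4):B a3@(2,1):A a4@(0,5):B a5@(1,0):B
t=2: a0@(0,2):A a1@(0,3):A a2@(0,4):B a3@(1,1):A a4@(0,5):B a5@(1,2):B
t=3: a0@(0,2):A a1@(0,0):A a2@(0,1):B a3@(1,0):A a4@(0,5):B a5@(1,3):B
t=4: a0@(0,3):A a1@(0,4):A a2@(1,1):B a3@(1,2):A a4@(1,4):B a5@(1,5):B
t=5: a0@(0,3):A a1@(0,0):A a2@(0,1):B a3@(0,2):A a4@(0,5):B a5@(1,0):B
t=6: a0@(0,3):A a1@(0,4):A a2@(1,1):B a3@(1,2):A a4@(1,3):B a5@(1,0):B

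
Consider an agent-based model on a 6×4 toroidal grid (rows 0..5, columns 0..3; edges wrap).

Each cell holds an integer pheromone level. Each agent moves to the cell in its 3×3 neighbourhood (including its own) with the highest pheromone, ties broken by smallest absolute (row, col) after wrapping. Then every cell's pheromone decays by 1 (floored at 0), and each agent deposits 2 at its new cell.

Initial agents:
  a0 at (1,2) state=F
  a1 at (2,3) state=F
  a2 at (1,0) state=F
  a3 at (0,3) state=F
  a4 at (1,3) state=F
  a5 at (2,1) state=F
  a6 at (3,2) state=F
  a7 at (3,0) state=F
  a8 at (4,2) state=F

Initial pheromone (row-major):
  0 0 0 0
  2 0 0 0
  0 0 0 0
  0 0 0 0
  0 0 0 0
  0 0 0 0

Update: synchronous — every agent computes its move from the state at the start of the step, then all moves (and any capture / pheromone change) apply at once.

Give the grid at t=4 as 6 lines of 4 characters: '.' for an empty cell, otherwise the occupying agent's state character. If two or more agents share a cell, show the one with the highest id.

....
F...
....
....
....
....

t=1: a0@(0,1) a1@(1,0) a2@(1,0) a3@(1,0) a4@(1,0) a5@(1,0) a6@(2,1) a7@(2,0) a8@(3,1) | pheromone: 0 2 0 0 / 11 0 0 0 / 2 2 0 0 / 0 2 0 0 / 0 0 0 0 / 0 0 0 0
t=2: a0@(1,0) a1@(1,0) a2@(1,0) a3@(1,0) a4@(1,0) a5@(1,0) a6@(1,0) a7@(1,0) a8@(2,0) | pheromone: 0 1 0 0 / 26 0 0 0 / 3 1 0 0 / 0 1 0 0 / 0 0 0 0 / 0 0 0 0
t=3: a0@(1,0) a1@(1,0) a2@(1,0) a3@(1,0) a4@(1,0) a5@(1,0) a6@(1,0) a7@(1,0) a8@(1,0) | pheromone: 0 0 0 0 / 43 0 0 0 / 2 0 0 0 / 0 0 0 0 / 0 0 0 0 / 0 0 0 0
t=4: a0@(1,0) a1@(1,0) a2@(1,0) a3@(1,0) a4@(1,0) a5@(1,0) a6@(1,0) a7@(1,0) a8@(1,0) | pheromone: 0 0 0 0 / 60 0 0 0 / 1 0 0 0 / 0 0 0 0 / 0 0 0 0 / 0 0 0 0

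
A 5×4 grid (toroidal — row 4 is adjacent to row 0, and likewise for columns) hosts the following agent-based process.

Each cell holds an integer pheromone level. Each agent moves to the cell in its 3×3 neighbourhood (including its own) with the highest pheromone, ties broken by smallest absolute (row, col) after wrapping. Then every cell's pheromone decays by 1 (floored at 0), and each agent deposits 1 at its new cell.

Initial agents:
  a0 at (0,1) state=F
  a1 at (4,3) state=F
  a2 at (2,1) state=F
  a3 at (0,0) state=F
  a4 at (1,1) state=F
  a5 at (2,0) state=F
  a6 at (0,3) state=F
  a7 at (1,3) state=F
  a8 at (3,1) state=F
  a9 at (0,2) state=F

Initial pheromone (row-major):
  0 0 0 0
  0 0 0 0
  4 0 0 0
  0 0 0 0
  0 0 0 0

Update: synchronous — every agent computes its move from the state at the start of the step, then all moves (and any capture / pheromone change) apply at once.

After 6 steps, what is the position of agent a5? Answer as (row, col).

t=1: a0@(0,0) a1@(0,0) a2@(2,0) a3@(0,0) a4@(2,0) a5@(2,0) a6@(0,0) a7@(2,0) a8@(2,0) a9@(0,1) | pheromone: 4 1 0 0 / 0 0 0 0 / 8 0 0 0 / 0 0 0 0 / 0 0 0 0
t=2: a0@(0,0) a1@(0,0) a2@(2,0) a3@(0,0) a4@(2,0) a5@(2,0) a6@(0,0) a7@(2,0) a8@(2,0) a9@(0,0) | pheromone: 8 0 0 0 / 0 0 0 0 / 12 0 0 0 / 0 0 0 0 / 0 0 0 0
t=3: a0@(0,0) a1@(0,0) a2@(2,0) a3@(0,0) a4@(2,0) a5@(2,0) a6@(0,0) a7@(2,0) a8@(2,0) a9@(0,0) | pheromone: 12 0 0 0 / 0 0 0 0 / 16 0 0 0 / 0 0 0 0 / 0 0 0 0
t=4: a0@(0,0) a1@(0,0) a2@(2,0) a3@(0,0) a4@(2,0) a5@(2,0) a6@(0,0) a7@(2,0) a8@(2,0) a9@(0,0) | pheromone: 16 0 0 0 / 0 0 0 0 / 20 0 0 0 / 0 0 0 0 / 0 0 0 0
t=5: a0@(0,0) a1@(0,0) a2@(2,0) a3@(0,0) a4@(2,0) a5@(2,0) a6@(0,0) a7@(2,0) a8@(2,0) a9@(0,0) | pheromone: 20 0 0 0 / 0 0 0 0 / 24 0 0 0 / 0 0 0 0 / 0 0 0 0
t=6: a0@(0,0) a1@(0,0) a2@(2,0) a3@(0,0) a4@(2,0) a5@(2,0) a6@(0,0) a7@(2,0) a8@(2,0) a9@(0,0) | pheromone: 24 0 0 0 / 0 0 0 0 / 28 0 0 0 / 0 0 0 0 / 0 0 0 0

(2, 0)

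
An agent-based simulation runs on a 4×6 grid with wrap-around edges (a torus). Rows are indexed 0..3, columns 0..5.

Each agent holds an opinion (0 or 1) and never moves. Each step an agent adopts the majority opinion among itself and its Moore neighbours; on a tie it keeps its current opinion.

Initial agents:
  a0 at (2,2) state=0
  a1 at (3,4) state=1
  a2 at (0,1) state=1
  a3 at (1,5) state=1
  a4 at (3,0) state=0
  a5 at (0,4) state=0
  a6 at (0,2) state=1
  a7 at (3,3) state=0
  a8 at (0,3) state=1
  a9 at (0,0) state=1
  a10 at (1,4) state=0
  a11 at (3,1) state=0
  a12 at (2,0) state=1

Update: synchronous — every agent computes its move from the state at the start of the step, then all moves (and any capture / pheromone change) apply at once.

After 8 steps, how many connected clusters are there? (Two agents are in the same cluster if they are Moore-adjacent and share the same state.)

t=1: a0@(2,2):0 a1@(3,4):1 a2@(0,1):1 a3@(1,5):1 a4@(3,0):1 a5@(0,4):0 a6@(0,2):1 a7@(3,3):0 a8@(0,3):1 a9@(0,0):1 a10@(1,4):0 a11@(3,1):1 a12@(2,0):1
t=2: (unchanged — steady state)

2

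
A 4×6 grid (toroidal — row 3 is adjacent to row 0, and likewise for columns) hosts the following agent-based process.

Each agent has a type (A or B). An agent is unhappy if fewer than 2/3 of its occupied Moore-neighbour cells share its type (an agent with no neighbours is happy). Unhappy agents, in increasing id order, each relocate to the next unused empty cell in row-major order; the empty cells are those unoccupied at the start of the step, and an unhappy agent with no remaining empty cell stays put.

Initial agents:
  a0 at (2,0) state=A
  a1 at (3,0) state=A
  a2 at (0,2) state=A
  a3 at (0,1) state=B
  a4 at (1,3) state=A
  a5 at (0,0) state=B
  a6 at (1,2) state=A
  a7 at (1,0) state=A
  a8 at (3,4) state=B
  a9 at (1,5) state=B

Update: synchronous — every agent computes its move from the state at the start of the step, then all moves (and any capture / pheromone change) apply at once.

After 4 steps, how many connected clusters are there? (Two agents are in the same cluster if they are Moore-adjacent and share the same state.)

t=1: a0@(2,0):A a1@(0,3):A a2@(0,2):A a3@(0,4):B a4@(1,3):A a5@(0,5):B a6@(1,2):A a7@(1,1):A a8@(3,4):B a9@(1,4):B
t=2: a0@(2,0):A a1@(0,0):A a2@(0,2):A a3@(0,1):B a4@(1,0):A a5@(0,5):B a6@(1,2):A a7@(1,1):A a8@(3,4):B a9@(1,5):B
t=3: a0@(2,0):A a1@(0,3):A a2@(0,2):A a3@(0,4):B a4@(1,3):A a5@(1,4):B a6@(1,2):A a7@(1,1):A a8@(3,4):B a9@(2,1):B
t=4: a0@(0,0):A a1@(0,1):A a2@(0,2):A a3@(0,5):B a4@(1,0):A a5@(1,5):B a6@(1,2):A a7@(1,1):A a8@(2,2):B a9@(2,3):B

3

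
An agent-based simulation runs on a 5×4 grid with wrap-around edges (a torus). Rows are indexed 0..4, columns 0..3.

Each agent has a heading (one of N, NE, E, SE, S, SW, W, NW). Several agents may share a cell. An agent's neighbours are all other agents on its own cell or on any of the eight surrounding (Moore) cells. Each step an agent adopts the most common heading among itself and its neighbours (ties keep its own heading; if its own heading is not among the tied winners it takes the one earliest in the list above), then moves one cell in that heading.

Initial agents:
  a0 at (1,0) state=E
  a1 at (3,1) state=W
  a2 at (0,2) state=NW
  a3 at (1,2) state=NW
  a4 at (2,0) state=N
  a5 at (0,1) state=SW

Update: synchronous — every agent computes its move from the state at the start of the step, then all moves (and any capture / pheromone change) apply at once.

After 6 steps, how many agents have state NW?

5

t=1: a0@(1,1):E a1@(3,0):W a2@(4,1):NW a3@(0,1):NW a4@(1,0):N a5@(4,0):NW
t=2: a0@(1,2):E a1@(2,3):NW a2@(3,0):NW a3@(4,0):NW a4@(0,0):N a5@(3,3):NW
t=3: a0@(1,3):E a1@(1,2):NW a2@(2,3):NW a3@(3,3):NW a4@(4,0):N a5@(2,2):NW
t=4: a0@(0,2):NW a1@(0,1):NW a2@(1,2):NW a3@(2,2):NW a4@(3,0):N a5@(1,1):NW
t=5: a0@(4,1):NW a1@(4,0):NW a2@(0,1):NW a3@(1,1):NW a4@(2,0):N a5@(0,0):NW
t=6: a0@(3,0):NW a1@(3,3):NW a2@(4,0):NW a3@(0,0):NW a4@(1,0):N a5@(4,3):NW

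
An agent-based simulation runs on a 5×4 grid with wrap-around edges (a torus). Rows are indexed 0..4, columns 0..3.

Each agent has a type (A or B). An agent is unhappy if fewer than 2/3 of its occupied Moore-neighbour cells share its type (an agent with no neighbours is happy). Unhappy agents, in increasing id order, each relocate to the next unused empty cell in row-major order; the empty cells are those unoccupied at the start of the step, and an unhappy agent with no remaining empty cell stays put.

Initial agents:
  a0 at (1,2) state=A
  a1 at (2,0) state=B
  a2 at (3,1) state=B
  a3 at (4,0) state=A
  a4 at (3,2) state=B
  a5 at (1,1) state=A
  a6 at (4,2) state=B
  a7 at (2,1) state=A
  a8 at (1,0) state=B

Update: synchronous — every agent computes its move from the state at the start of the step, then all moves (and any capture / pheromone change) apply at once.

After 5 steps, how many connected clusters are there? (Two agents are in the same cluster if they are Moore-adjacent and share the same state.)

t=1: a0@(1,2):A a1@(0,0):B a2@(0,1):B a3@(0,2):A a4@(3,2):B a5@(0,3):A a6@(4,2):B a7@(1,3):A a8@(2,2):B
t=2: a0@(1,0):A a1@(1,1):B a2@(2,0):B a3@(2,1):A a4@(3,2):B a5@(2,3):A a6@(3,0):B a7@(3,1):A a8@(3,3):B
t=3: a0@(0,0):A a1@(0,1):B a2@(0,2):B a3@(0,3):A a4@(1,2):B a5@(1,3):A a6@(2,2):B a7@(4,0):A a8@(3,3):B
t=4: a0@(0,0):A a1@(1,0):B a2@(1,1):B a3@(2,0):A a4@(2,1):B a5@(2,3):A a6@(2,2):B a7@(3,0):A a8@(3,1):B
t=5: a0@(0,1):A a1@(0,2):B a2@(0,3):B a3@(1,2):A a4@(2,1):B a5@(1,3):A a6@(2,2):B a7@(3,2):A a8@(3,3):B

4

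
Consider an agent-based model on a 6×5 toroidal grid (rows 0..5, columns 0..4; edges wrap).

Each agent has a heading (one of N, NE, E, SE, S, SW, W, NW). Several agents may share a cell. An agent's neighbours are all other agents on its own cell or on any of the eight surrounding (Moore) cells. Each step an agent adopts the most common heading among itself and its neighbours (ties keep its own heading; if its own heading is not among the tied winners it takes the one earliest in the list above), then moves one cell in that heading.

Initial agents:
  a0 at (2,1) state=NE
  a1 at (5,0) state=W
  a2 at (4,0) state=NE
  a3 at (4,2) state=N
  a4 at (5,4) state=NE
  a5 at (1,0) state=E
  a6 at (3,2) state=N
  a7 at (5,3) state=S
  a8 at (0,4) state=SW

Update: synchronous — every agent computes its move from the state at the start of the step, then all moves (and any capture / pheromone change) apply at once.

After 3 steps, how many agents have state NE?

6

t=1: a0@(1,2):NE a1@(4,1):NE a2@(3,1):NE a3@(3,2):N a4@(4,0):NE a5@(1,1):E a6@(2,2):N a7@(0,3):S a8@(1,3):SW
t=2: a0@(0,3):NE a1@(3,2):NE a2@(2,2):NE a3@(2,2):N a4@(3,1):NE a5@(1,2):E a6@(1,2):N a7@(1,3):S a8@(2,2):SW
t=3: a0@(5,4):NE a1@(2,3):NE a2@(1,3):NE a3@(1,3):NE a4@(2,2):NE a5@(0,2):N a6@(0,2):N a7@(0,3):N a8@(1,3):NE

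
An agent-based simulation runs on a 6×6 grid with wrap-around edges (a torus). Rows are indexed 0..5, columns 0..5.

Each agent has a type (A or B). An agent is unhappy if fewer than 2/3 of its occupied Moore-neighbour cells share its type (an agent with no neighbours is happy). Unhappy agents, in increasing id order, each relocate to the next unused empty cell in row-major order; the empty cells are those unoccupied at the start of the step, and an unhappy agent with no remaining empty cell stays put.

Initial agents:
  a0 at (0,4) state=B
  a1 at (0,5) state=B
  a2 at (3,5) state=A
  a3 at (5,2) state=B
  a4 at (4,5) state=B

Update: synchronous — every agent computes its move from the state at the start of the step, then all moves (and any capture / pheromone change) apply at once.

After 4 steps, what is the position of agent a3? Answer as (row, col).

t=1: a0@(0,4):B a1@(0,5):B a2@(0,0):A a3@(5,2):B a4@(0,1):B
t=2: a0@(0,4):B a1@(0,2):B a2@(0,3):A a3@(5,2):B a4@(1,0):B
t=3: a0@(0,0):B a1@(0,1):B a2@(0,5):A a3@(1,1):B a4@(1,0):B
t=4: a0@(0,0):B a1@(0,1):B a2@(0,2):A a3@(1,1):B a4@(1,0):B

(1, 1)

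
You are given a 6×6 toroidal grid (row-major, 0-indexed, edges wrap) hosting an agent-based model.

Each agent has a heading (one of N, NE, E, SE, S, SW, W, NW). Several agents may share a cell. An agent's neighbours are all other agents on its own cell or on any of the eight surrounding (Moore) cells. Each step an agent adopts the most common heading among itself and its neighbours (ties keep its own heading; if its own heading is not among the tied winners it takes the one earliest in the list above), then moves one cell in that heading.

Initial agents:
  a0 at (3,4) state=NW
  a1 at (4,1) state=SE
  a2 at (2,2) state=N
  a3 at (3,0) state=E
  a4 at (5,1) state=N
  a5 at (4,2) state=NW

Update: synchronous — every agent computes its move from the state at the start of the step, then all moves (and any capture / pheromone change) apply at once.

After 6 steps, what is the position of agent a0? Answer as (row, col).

(3, 4)

t=1: a0@(2,3):NW a1@(5,2):SE a2@(1,2):N a3@(3,1):E a4@(4,1):N a5@(3,1):NW
t=2: a0@(1,2):NW a1@(0,3):SE a2@(0,2):N a3@(3,2):E a4@(3,1):N a5@(2,0):NW
t=3: a0@(0,1):NW a1@(1,4):SE a2@(5,2):N a3@(3,3):E a4@(2,1):N a5@(1,5):NW
t=4: a0@(5,0):NW a1@(2,5):SE a2@(4,2):N a3@(3,4):E a4@(1,1):N a5@(0,4):NW
t=5: a0@(4,5):NW a1@(3,0):SE a2@(3,2):N a3@(3,5):E a4@(0,1):N a5@(5,3):NW
t=6: a0@(3,4):NW a1@(4,1):SE a2@(2,2):N a3@(3,0):E a4@(5,1):N a5@(4,2):NW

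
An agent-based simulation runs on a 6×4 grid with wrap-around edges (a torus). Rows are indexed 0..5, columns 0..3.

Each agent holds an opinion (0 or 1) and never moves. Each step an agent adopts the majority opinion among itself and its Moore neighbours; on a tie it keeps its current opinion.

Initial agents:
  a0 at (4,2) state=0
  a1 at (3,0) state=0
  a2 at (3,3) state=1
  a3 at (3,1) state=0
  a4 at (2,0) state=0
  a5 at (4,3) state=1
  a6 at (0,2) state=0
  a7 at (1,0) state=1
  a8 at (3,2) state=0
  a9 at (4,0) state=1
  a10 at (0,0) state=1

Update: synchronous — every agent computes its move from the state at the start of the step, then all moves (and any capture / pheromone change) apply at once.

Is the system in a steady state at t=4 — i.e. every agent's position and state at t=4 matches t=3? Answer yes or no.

t=1: a0@(4,2):0 a1@(3,0):0 a2@(3,3):0 a3@(3,1):0 a4@(2,0):0 a5@(4,3):1 a6@(0,2):0 a7@(1,0):1 a8@(3,2):0 a9@(4,0):1 a10@(0,0):1
t=2: a0@(4,2):0 a1@(3,0):0 a2@(3,3):0 a3@(3,1):0 a4@(2,0):0 a5@(4,3):0 a6@(0,2):0 a7@(1,0):1 a8@(3,2):0 a9@(4,0):0 a10@(0,0):1
t=3: (unchanged — steady state)

yes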